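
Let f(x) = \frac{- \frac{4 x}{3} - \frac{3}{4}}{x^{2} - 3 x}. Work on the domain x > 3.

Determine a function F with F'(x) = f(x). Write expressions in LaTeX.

The denominator factors as 12 x \left(x - 3\right); partial fractions split f into directly integrable pieces: - \frac{19}{12 \left(x - 3\right)} + \frac{1}{4 x}.
Check: d/dx[\frac{\log{\left(x \right)}}{4} - \frac{19 \log{\left(x - 3 \right)}}{12}] = \frac{- 16 x - 9}{12 x^{2} - 36 x}, which equals f(x).

An antiderivative is F(x) = \frac{\log{\left(x \right)}}{4} - \frac{19 \log{\left(x - 3 \right)}}{12}.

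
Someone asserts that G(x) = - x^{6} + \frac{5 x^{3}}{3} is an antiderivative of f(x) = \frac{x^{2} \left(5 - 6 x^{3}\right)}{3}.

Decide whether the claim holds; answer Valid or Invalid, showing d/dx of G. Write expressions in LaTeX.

Invalid: d/dx[G] - f = - 4 x^{5} + \frac{10 x^{2}}{3}, which is not 0.

d/dx[G] = - 6 x^{5} + 5 x^{2}
d/dx[G] - f(x) = - 4 x^{5} + \frac{10 x^{2}}{3} != 0.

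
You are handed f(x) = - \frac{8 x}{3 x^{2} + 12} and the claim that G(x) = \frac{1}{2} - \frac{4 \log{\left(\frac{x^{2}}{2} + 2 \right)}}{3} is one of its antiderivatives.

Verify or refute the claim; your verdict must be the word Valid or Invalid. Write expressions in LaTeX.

d/dx[G] = - \frac{8 x}{3 x^{2} + 12}
This equals f(x) exactly, so the claim holds.

Valid. The derivative of G reproduces f.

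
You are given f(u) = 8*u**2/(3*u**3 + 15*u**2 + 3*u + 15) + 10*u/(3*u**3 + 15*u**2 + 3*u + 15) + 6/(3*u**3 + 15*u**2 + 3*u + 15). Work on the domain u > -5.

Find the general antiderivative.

Integrate term by term and add the pieces.
Check: d/du[2*log(u/2 + 5/2) + log(u**2/2 + 1/2)/3] = (8*u**2 + 10*u + 6)/(3*u**3 + 15*u**2 + 3*u + 15), which equals f(u).

F(u) = 2*log(u/2 + 5/2) + log(u**2/2 + 1/2)/3 + C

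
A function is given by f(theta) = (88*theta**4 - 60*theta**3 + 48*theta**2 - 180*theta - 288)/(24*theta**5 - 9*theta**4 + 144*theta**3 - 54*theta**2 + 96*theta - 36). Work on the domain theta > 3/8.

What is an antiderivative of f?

Any candidate F(theta) must reproduce f(theta) exactly when differentiated.
Check: d/dtheta[(-9*log(4*theta - 3/2) + 5*log(theta**4/2 + 3*theta**2 + 2))/3] = (88*theta**4 - 60*theta**3 + 48*theta**2 - 180*theta - 288)/(24*theta**5 - 9*theta**4 + 144*theta**3 - 54*theta**2 + 96*theta - 36) = f(theta).

An antiderivative is F(theta) = (-9*log(4*theta - 3/2) + 5*log(theta**4/2 + 3*theta**2 + 2))/3.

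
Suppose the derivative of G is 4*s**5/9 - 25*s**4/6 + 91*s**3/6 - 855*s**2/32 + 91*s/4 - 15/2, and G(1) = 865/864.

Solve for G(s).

G'(s) matches the chain-rule pattern g'(h)*h' with inner function h(s) = -s**2/3 + 5*s/4 - 1; substituting u = h(s) collapses the integral.
A general antiderivative is -2*(-s**2/3 + 5*s/4 - 1)**3 + C.
The condition gives C = 865/864 - (1/864) = 1.
So G(s) = 2*s**6/27 - 5*s**5/6 + 91*s**4/24 - 285*s**3/32 + 91*s**2/8 - 15*s/2 + 3.
Check: d/ds[2*s**6/27 - 5*s**5/6 + 91*s**4/24 - 285*s**3/32 + 91*s**2/8 - 15*s/2 + 3] = 4*s**5/9 - 25*s**4/6 + 91*s**3/6 - 855*s**2/32 + 91*s/4 - 15/2 = G'(s).

G(s) = 2*s**6/27 - 5*s**5/6 + 91*s**4/24 - 285*s**3/32 + 91*s**2/8 - 15*s/2 + 3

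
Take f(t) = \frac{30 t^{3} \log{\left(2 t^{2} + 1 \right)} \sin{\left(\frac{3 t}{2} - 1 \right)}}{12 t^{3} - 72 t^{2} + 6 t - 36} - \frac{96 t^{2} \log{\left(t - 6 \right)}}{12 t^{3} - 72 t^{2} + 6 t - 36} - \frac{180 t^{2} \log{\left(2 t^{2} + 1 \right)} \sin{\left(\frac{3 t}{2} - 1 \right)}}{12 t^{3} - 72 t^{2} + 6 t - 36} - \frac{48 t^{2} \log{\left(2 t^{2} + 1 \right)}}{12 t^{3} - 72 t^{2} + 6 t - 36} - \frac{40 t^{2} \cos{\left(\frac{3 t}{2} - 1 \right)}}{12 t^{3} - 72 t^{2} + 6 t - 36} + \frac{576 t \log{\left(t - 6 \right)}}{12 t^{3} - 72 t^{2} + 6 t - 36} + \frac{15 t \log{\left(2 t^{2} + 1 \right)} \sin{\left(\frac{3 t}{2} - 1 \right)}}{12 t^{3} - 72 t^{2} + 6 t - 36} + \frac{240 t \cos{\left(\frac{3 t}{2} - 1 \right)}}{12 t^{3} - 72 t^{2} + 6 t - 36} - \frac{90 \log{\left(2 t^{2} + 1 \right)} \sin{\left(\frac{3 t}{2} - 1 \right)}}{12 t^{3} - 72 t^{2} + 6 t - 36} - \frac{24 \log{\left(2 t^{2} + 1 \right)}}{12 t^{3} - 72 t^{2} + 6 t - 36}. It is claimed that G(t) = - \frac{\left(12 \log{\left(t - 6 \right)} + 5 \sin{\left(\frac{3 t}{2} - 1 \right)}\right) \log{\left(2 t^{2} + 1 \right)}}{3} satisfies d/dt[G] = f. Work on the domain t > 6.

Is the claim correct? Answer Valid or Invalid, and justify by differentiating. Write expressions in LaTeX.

d/dt[G] = \frac{- 30 t^{3} \log{\left(2 t^{2} + 1 \right)} \cos{\left(\frac{3 t}{2} - 1 \right)} - 96 t^{2} \log{\left(t - 6 \right)} + 180 t^{2} \log{\left(2 t^{2} + 1 \right)} \cos{\left(\frac{3 t}{2} - 1 \right)} - 48 t^{2} \log{\left(2 t^{2} + 1 \right)} - 40 t^{2} \sin{\left(\frac{3 t}{2} - 1 \right)} + 576 t \log{\left(t - 6 \right)} - 15 t \log{\left(2 t^{2} + 1 \right)} \cos{\left(\frac{3 t}{2} - 1 \right)} + 240 t \sin{\left(\frac{3 t}{2} - 1 \right)} + 90 \log{\left(2 t^{2} + 1 \right)} \cos{\left(\frac{3 t}{2} - 1 \right)} - 24 \log{\left(2 t^{2} + 1 \right)}}{12 t^{3} - 72 t^{2} + 6 t - 36}
d/dt[G] - f(t) = \frac{- 30 t^{2} \log{\left(2 t^{2} + 1 \right)} \sin{\left(\frac{3 t}{2} - 1 \right)} - 30 t^{2} \log{\left(2 t^{2} + 1 \right)} \cos{\left(\frac{3 t}{2} - 1 \right)} - 40 t \sin{\left(\frac{3 t}{2} - 1 \right)} + 40 t \cos{\left(\frac{3 t}{2} - 1 \right)} - 15 \log{\left(2 t^{2} + 1 \right)} \sin{\left(\frac{3 t}{2} - 1 \right)} - 15 \log{\left(2 t^{2} + 1 \right)} \cos{\left(\frac{3 t}{2} - 1 \right)}}{12 t^{2} + 6} != 0.

Invalid: d/dt[G] - f = \frac{- 30 t^{2} \log{\left(2 t^{2} + 1 \right)} \sin{\left(\frac{3 t}{2} - 1 \right)} - 30 t^{2} \log{\left(2 t^{2} + 1 \right)} \cos{\left(\frac{3 t}{2} - 1 \right)} - 40 t \sin{\left(\frac{3 t}{2} - 1 \right)} + 40 t \cos{\left(\frac{3 t}{2} - 1 \right)} - 15 \log{\left(2 t^{2} + 1 \right)} \sin{\left(\frac{3 t}{2} - 1 \right)} - 15 \log{\left(2 t^{2} + 1 \right)} \cos{\left(\frac{3 t}{2} - 1 \right)}}{12 t^{2} + 6}, which is not 0.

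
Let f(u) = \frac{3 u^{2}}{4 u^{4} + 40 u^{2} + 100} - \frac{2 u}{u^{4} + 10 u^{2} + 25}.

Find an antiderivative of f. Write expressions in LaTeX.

An antiderivative is F(u) = \frac{3 \sqrt{5} u^{2} \operatorname{atan}{\left(\frac{\sqrt{5} u}{5} \right)} - 15 u + 15 \sqrt{5} \operatorname{atan}{\left(\frac{\sqrt{5} u}{5} \right)} + 40}{40 u^{2} + 200}.

The integrand splits into summands that can be handled one at a time.
Check: d/du[\frac{3 \sqrt{5} u^{2} \operatorname{atan}{\left(\frac{\sqrt{5} u}{5} \right)} - 15 u + 15 \sqrt{5} \operatorname{atan}{\left(\frac{\sqrt{5} u}{5} \right)} + 40}{40 u^{2} + 200}] = \frac{3 u^{2} - 8 u}{4 u^{4} + 40 u^{2} + 100}, which equals f(u).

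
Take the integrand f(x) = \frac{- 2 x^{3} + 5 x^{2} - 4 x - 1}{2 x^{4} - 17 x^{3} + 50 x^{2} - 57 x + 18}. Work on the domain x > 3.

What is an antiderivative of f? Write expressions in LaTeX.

An antiderivative is F(x) = \frac{14 \log{\left(x - 3 \right)}}{25} - \frac{5 \log{\left(x - 2 \right)}}{3} + \frac{8 \log{\left(x - \frac{1}{2} \right)}}{75} + \frac{22}{5 x - 15}.

Factor the denominator (\left(x - 3\right)^{2} \left(x - 2\right) \left(2 x - 1\right)) and decompose: f = \frac{16}{75 \left(2 x - 1\right)} - \frac{5}{3 \left(x - 2\right)} + \frac{14}{25 \left(x - 3\right)} - \frac{22}{5 \left(x - 3\right)^{2}}; each piece integrates to a log, atan, or power term.
Check: d/dx[\frac{14 \log{\left(x - 3 \right)}}{25} - \frac{5 \log{\left(x - 2 \right)}}{3} + \frac{8 \log{\left(x - \frac{1}{2} \right)}}{75} + \frac{22}{5 x - 15}] = \frac{- 2 x^{3} + 5 x^{2} - 4 x - 1}{2 x^{4} - 17 x^{3} + 50 x^{2} - 57 x + 18} = f(x).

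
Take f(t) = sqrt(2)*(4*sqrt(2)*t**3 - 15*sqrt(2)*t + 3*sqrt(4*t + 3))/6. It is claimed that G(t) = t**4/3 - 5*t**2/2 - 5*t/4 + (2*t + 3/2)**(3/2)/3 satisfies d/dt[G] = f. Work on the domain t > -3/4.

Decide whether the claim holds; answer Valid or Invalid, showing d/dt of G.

Invalid: d/dt[G] - f = -5/4, which is not 0.

d/dt[G] = sqrt(2)*(16*sqrt(2)*t**3 - 60*sqrt(2)*t + 12*sqrt(4*t + 3) - 15*sqrt(2))/24
d/dt[G] - f(t) = -5/4 != 0.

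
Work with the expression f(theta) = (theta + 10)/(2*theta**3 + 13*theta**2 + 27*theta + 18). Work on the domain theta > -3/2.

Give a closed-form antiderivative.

An antiderivative is F(theta) = 17*log(theta + 3/2)/3 - 8*log(theta + 2) + 7*log(theta + 3)/3.

Factor the denominator ((theta + 2)*(theta + 3)*(2*theta + 3)) and decompose: f = 34/(3*(2*theta + 3)) + 7/(3*(theta + 3)) - 8/(theta + 2); each piece integrates to a log, atan, or power term.
Check: d/dtheta[17*log(theta + 3/2)/3 - 8*log(theta + 2) + 7*log(theta + 3)/3] = (theta + 10)/(2*theta**3 + 13*theta**2 + 27*theta + 18) = f(theta).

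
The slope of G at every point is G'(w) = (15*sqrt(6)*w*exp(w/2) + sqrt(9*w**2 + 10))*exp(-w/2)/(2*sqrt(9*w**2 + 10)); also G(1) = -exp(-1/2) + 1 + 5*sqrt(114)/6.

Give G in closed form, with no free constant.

G(w) = (5*sqrt(6)*sqrt(9*w**2 + 10)*exp(w/2) + 6*exp(w/2) - 6)*exp(-w/2)/6

Whatever form G(w) takes, its d/dw must return the stated G'(w).
A general antiderivative is 5*sqrt(3*w**2/2 + 5/3) - exp(-w/2) + C.
The condition gives C = -exp(-1/2) + 1 + 5*sqrt(114)/6 - (-exp(-1/2) + 5*sqrt(114)/6) = 1.
So G(w) = (5*sqrt(6)*sqrt(9*w**2 + 10)*exp(w/2) + 6*exp(w/2) - 6)*exp(-w/2)/6.
Check: d/dw[(5*sqrt(6)*sqrt(9*w**2 + 10)*exp(w/2) + 6*exp(w/2) - 6)*exp(-w/2)/6] = (15*sqrt(6)*w*exp(w/2) + sqrt(9*w**2 + 10))*exp(-w/2)/(2*sqrt(9*w**2 + 10)) = G'(w).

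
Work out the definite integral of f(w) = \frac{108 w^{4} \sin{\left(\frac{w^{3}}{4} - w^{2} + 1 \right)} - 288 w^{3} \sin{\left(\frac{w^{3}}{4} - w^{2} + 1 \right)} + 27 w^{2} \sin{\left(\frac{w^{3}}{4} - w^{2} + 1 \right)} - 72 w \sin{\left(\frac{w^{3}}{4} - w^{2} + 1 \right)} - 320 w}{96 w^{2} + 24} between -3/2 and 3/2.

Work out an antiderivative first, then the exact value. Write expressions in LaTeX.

Antiderivative: F(w) = - \frac{5 \log{\left(4 w^{2} + 1 \right)}}{3} - \frac{3 \cos{\left(\frac{w^{3}}{4} - w^{2} + 1 \right)}}{2}; value = - \frac{3 \cos{\left(\frac{13}{32} \right)}}{2} + \frac{3 \cos{\left(\frac{67}{32} \right)}}{2}

Any candidate F(w) must reproduce f(w) exactly when differentiated.
F(w) = - \frac{5 \log{\left(4 w^{2} + 1 \right)}}{3} - \frac{3 \cos{\left(\frac{w^{3}}{4} - w^{2} + 1 \right)}}{2} is an antiderivative of f.
Check: d/dw[- \frac{5 \log{\left(4 w^{2} + 1 \right)}}{3} - \frac{3 \cos{\left(\frac{w^{3}}{4} - w^{2} + 1 \right)}}{2}] = \frac{108 w^{4} \sin{\left(\frac{w^{3}}{4} - w^{2} + 1 \right)} - 288 w^{3} \sin{\left(\frac{w^{3}}{4} - w^{2} + 1 \right)} + 27 w^{2} \sin{\left(\frac{w^{3}}{4} - w^{2} + 1 \right)} - 72 w \sin{\left(\frac{w^{3}}{4} - w^{2} + 1 \right)} - 320 w}{96 w^{2} + 24} = f(w).
F(3/2) = - \frac{5 \log{\left(10 \right)}}{3} - \frac{3 \cos{\left(\frac{13}{32} \right)}}{2}; F(-3/2) = - \frac{5 \log{\left(10 \right)}}{3} - \frac{3 \cos{\left(\frac{67}{32} \right)}}{2}.
Integral = F(3/2) - F(-3/2) = - \frac{3 \cos{\left(\frac{13}{32} \right)}}{2} + \frac{3 \cos{\left(\frac{67}{32} \right)}}{2}.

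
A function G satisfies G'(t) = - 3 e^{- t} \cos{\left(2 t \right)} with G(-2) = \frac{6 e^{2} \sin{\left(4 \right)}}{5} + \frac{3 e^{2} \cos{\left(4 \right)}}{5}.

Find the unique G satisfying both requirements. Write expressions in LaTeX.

For G(t) to be correct, d/dt[G] must agree with the stated G'(t) identically.
A general antiderivative is - \frac{6 e^{- t} \sin{\left(2 t \right)}}{5} + \frac{3 e^{- t} \cos{\left(2 t \right)}}{5} + C.
The condition gives C = \frac{6 e^{2} \sin{\left(4 \right)}}{5} + \frac{3 e^{2} \cos{\left(4 \right)}}{5} - (\frac{6 e^{2} \sin{\left(4 \right)}}{5} + \frac{3 e^{2} \cos{\left(4 \right)}}{5}) = 0.
So G(t) = \frac{3 \left(- 2 \sin{\left(2 t \right)} + \cos{\left(2 t \right)}\right) e^{- t}}{5}.
Check: d/dt[\frac{3 \left(- 2 \sin{\left(2 t \right)} + \cos{\left(2 t \right)}\right) e^{- t}}{5}] = - 3 e^{- t} \cos{\left(2 t \right)} = G'(t).

G(t) = \frac{3 \left(- 2 \sin{\left(2 t \right)} + \cos{\left(2 t \right)}\right) e^{- t}}{5}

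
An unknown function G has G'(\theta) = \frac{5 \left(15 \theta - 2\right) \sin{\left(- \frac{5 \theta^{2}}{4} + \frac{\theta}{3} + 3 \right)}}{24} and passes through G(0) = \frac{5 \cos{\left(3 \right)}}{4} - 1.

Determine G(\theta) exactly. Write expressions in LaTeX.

G(\theta) = \frac{5 \cos{\left(- \frac{5 \theta^{2}}{4} + \frac{\theta}{3} + 3 \right)}}{4} - 1

The substitution u = - \frac{5 \theta^{2}}{4} + \frac{\theta}{3} + 3 works: G'(\theta) is exactly (dG/du)*(du/d\theta) for that inner function.
A general antiderivative is \frac{5 \cos{\left(- \frac{5 \theta^{2}}{4} + \frac{\theta}{3} + 3 \right)}}{4} + C.
The condition gives C = \frac{5 \cos{\left(3 \right)}}{4} - 1 - (\frac{5 \cos{\left(3 \right)}}{4}) = -1.
So G(\theta) = \frac{5 \cos{\left(- \frac{5 \theta^{2}}{4} + \frac{\theta}{3} + 3 \right)}}{4} - 1.
Check: d/d\theta[\frac{5 \cos{\left(- \frac{5 \theta^{2}}{4} + \frac{\theta}{3} + 3 \right)}}{4} - 1] = \frac{25 \theta \sin{\left(- \frac{5 \theta^{2}}{4} + \frac{\theta}{3} + 3 \right)}}{8} - \frac{5 \sin{\left(- \frac{5 \theta^{2}}{4} + \frac{\theta}{3} + 3 \right)}}{12}, which equals G'(\theta).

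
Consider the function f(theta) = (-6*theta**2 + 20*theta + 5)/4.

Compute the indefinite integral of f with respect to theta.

For F(theta) to be correct the identity F'(theta) - f(theta) = 0 must hold.
Check: d/dtheta[-theta*(2*theta**2 - 10*theta - 5)/4] = -3*theta**2/2 + 5*theta + 5/4, which equals f(theta).

F(theta) = -theta*(2*theta**2 - 10*theta - 5)/4 + C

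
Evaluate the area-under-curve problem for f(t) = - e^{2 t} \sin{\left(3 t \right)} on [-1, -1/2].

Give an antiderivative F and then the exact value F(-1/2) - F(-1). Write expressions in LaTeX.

A first test for any F(t): its t-derivative must equal f(t) identically.
F(t) = \frac{\left(- 2 \sin{\left(3 t \right)} + 3 \cos{\left(3 t \right)}\right) e^{2 t}}{13} is an antiderivative of f.
Check: d/dt[\frac{\left(- 2 \sin{\left(3 t \right)} + 3 \cos{\left(3 t \right)}\right) e^{2 t}}{13}] = - e^{2 t} \sin{\left(3 t \right)} = f(t).
F(-1/2) = \frac{3 \cos{\left(\frac{3}{2} \right)}}{13 e} + \frac{2 \sin{\left(\frac{3}{2} \right)}}{13 e}; F(-1) = \frac{3 \cos{\left(3 \right)}}{13 e^{2}} + \frac{2 \sin{\left(3 \right)}}{13 e^{2}}.
Integral = F(-1/2) - F(-1) = - \frac{2 \sin{\left(3 \right)}}{13 e^{2}} + \frac{3 \cos{\left(\frac{3}{2} \right)}}{13 e} - \frac{3 \cos{\left(3 \right)}}{13 e^{2}} + \frac{2 \sin{\left(\frac{3}{2} \right)}}{13 e}.

Antiderivative: F(t) = \frac{\left(- 2 \sin{\left(3 t \right)} + 3 \cos{\left(3 t \right)}\right) e^{2 t}}{13}; value = - \frac{2 \sin{\left(3 \right)}}{13 e^{2}} + \frac{3 \cos{\left(\frac{3}{2} \right)}}{13 e} - \frac{3 \cos{\left(3 \right)}}{13 e^{2}} + \frac{2 \sin{\left(\frac{3}{2} \right)}}{13 e}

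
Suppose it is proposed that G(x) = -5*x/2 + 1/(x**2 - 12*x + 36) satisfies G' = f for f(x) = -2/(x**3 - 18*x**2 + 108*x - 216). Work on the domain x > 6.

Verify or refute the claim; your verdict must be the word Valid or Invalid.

Invalid: d/dx[G] - f = -5/2, which is not 0.

d/dx[G] = (-5*x**3 + 90*x**2 - 540*x + 1076)/(2*x**3 - 36*x**2 + 216*x - 432)
d/dx[G] - f(x) = -5/2 != 0.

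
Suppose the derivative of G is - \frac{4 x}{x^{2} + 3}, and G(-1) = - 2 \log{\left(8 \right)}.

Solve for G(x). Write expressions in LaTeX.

G'(x) matches the chain-rule pattern g'(h)*h' with inner function h(x) = 2 x^{2} + 6; substituting u = h(x) collapses the integral.
A general antiderivative is - 2 \log{\left(2 x^{2} + 6 \right)} + C.
The condition gives C = - 2 \log{\left(8 \right)} - (- 2 \log{\left(8 \right)}) = 0.
So G(x) = - 2 \log{\left(2 x^{2} + 6 \right)}.
Check: d/dx[- 2 \log{\left(2 x^{2} + 6 \right)}] = - \frac{4 x}{x^{2} + 3} = G'(x).

G(x) = - 2 \log{\left(2 x^{2} + 6 \right)}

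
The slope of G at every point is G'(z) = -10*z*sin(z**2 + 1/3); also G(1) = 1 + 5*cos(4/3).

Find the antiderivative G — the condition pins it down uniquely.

The substitution u = z**2 + 1/3 works: G'(z) is exactly (dG/du)*(du/dz) for that inner function.
A general antiderivative is 5*cos(z**2 + 1/3) + C.
The condition gives C = 1 + 5*cos(4/3) - (5*cos(4/3)) = 1.
So G(z) = 5*cos(z**2 + 1/3) + 1.
Check: d/dz[5*cos(z**2 + 1/3) + 1] = -10*z*sin(z**2 + 1/3) = G'(z).

G(z) = 5*cos(z**2 + 1/3) + 1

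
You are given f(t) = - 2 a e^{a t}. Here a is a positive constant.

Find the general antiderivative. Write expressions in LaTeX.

F(t) = - 2 e^{a t} + C

A candidate is checked by its d/dt: the result must match f(t).
Check: d/dt[- 2 e^{a t}] = - 2 a e^{a t} = f(t).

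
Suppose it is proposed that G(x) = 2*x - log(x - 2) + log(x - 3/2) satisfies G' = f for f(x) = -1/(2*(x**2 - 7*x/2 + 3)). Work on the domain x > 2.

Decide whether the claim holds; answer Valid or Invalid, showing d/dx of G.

Invalid: d/dx[G] - f = 2, which is not 0.

d/dx[G] = (4*x**2 - 14*x + 11)/(2*x**2 - 7*x + 6)
d/dx[G] - f(x) = 2 != 0.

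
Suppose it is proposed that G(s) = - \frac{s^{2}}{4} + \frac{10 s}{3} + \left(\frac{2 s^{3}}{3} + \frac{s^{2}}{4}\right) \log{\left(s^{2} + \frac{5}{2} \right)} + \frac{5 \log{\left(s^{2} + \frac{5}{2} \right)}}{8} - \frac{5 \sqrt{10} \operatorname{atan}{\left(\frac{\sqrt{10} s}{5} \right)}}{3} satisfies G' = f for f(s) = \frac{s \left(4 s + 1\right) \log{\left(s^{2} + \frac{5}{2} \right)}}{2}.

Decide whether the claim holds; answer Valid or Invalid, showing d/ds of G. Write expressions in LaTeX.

d/ds[G] = 2 s^{2} \log{\left(s^{2} + \frac{5}{2} \right)} + \frac{4 s^{2}}{3} + \frac{s \log{\left(s^{2} + \frac{5}{2} \right)}}{2}
d/ds[G] - f(s) = \frac{4 s^{2}}{3} != 0.

Invalid: d/ds[G] - f = \frac{4 s^{2}}{3}, which is not 0.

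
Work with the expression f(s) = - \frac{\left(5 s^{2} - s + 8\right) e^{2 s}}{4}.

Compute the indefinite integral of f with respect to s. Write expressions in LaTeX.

f has the shape u'v + uv' for u = - \frac{5 s^{2}}{8} + \frac{3 s}{4} - \frac{11}{8} and v = e^{2 s} — it is the derivative of the product u*v.
Check: d/ds[- \frac{\left(5 s^{2} - 6 s + 11\right) e^{2 s}}{8}] = - \frac{5 s^{2} e^{2 s}}{4} + \frac{s e^{2 s}}{4} - 2 e^{2 s}, which equals f(s).

F(s) = - \frac{\left(5 s^{2} - 6 s + 11\right) e^{2 s}}{8} + C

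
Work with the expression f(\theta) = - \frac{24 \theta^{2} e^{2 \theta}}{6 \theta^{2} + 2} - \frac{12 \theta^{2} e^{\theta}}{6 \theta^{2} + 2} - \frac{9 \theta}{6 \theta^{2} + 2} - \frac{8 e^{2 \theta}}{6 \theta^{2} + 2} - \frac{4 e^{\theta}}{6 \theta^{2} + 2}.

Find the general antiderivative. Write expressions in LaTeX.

The integrand splits into summands that can be handled one at a time.
Check: d/d\theta[- 2 e^{2 \theta} - 2 e^{\theta} - \frac{3 \log{\left(2 \theta^{2} + \frac{2}{3} \right)}}{4}] = \frac{- 24 \theta^{2} e^{2 \theta} - 12 \theta^{2} e^{\theta} - 9 \theta - 8 e^{2 \theta} - 4 e^{\theta}}{6 \theta^{2} + 2}, which equals f(\theta).

F(\theta) = - 2 e^{2 \theta} - 2 e^{\theta} - \frac{3 \log{\left(2 \theta^{2} + \frac{2}{3} \right)}}{4} + C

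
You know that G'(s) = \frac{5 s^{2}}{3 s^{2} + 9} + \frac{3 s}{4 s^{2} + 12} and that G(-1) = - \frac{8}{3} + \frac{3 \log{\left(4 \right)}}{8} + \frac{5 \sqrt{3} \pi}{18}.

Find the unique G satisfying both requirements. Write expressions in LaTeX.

G(s) = \frac{5 s}{3} + \frac{3 \log{\left(s^{2} + 3 \right)}}{8} - \frac{5 \sqrt{3} \operatorname{atan}{\left(\frac{\sqrt{3} s}{3} \right)}}{3} - 1

Integrate term by term and add the pieces.
A general antiderivative is \frac{5 s}{3} + \frac{3 \log{\left(s^{2} + 3 \right)}}{8} - \frac{5 \sqrt{3} \operatorname{atan}{\left(\frac{\sqrt{3} s}{3} \right)}}{3} + C.
The condition gives C = - \frac{8}{3} + \frac{3 \log{\left(4 \right)}}{8} + \frac{5 \sqrt{3} \pi}{18} - (- \frac{5}{3} + \frac{3 \log{\left(4 \right)}}{8} + \frac{5 \sqrt{3} \pi}{18}) = -1.
So G(s) = \frac{5 s}{3} + \frac{3 \log{\left(s^{2} + 3 \right)}}{8} - \frac{5 \sqrt{3} \operatorname{atan}{\left(\frac{\sqrt{3} s}{3} \right)}}{3} - 1.
Check: d/ds[\frac{5 s}{3} + \frac{3 \log{\left(s^{2} + 3 \right)}}{8} - \frac{5 \sqrt{3} \operatorname{atan}{\left(\frac{\sqrt{3} s}{3} \right)}}{3} - 1] = \frac{20 s^{2} + 9 s}{12 s^{2} + 36}, which equals G'(s).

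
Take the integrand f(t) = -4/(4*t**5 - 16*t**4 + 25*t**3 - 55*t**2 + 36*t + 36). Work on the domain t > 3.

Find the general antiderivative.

F(t) = -2*(850*log(t - 3) - 3094*log(t - 3/2) + 1950*log(t + 1/2) + 147*log(t**2 + 4) + 1533*atan(t/2))/116025 + C

The denominator factors as (t - 3)*(2*t - 3)*(2*t + 1)*(t**2 + 4); partial fractions split f into directly integrable pieces: -4*(7*t + 73)/(5525*(t**2 + 4)) - 8/(119*(2*t + 1)) + 8/(75*(2*t - 3)) - 4/(273*(t - 3)).
Check: d/dt[-2*(850*log(t - 3) - 3094*log(t - 3/2) + 1950*log(t + 1/2) + 147*log(t**2 + 4) + 1533*atan(t/2))/116025] = -4/(4*t**5 - 16*t**4 + 25*t**3 - 55*t**2 + 36*t + 36) = f(t).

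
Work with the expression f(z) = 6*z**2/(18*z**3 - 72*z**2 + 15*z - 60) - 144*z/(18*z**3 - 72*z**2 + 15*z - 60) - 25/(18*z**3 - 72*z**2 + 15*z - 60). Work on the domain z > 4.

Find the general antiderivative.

F(z) = -5*log(z/2 - 2)/3 + log(3*z**2 + 5/2) + C

The integrand splits into summands that can be handled one at a time.
Check: d/dz[-5*log(z/2 - 2)/3 + log(3*z**2 + 5/2)] = (6*z**2 - 144*z - 25)/(18*z**3 - 72*z**2 + 15*z - 60), which equals f(z).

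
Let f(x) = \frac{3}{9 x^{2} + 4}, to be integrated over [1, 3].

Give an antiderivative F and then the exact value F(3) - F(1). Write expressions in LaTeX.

For F(x) to be correct the identity F'(x) - f(x) = 0 must hold.
F(x) = \frac{\operatorname{atan}{\left(\frac{3 x}{2} \right)}}{2} is an antiderivative of f.
Check: d/dx[\frac{\operatorname{atan}{\left(\frac{3 x}{2} \right)}}{2}] = \frac{3}{9 x^{2} + 4} = f(x).
F(3) = \frac{\operatorname{atan}{\left(\frac{9}{2} \right)}}{2}; F(1) = \frac{\operatorname{atan}{\left(\frac{3}{2} \right)}}{2}.
Integral = F(3) - F(1) = - \frac{\operatorname{atan}{\left(\frac{3}{2} \right)}}{2} + \frac{\operatorname{atan}{\left(\frac{9}{2} \right)}}{2}.

Antiderivative: F(x) = \frac{\operatorname{atan}{\left(\frac{3 x}{2} \right)}}{2}; value = - \frac{\operatorname{atan}{\left(\frac{3}{2} \right)}}{2} + \frac{\operatorname{atan}{\left(\frac{9}{2} \right)}}{2}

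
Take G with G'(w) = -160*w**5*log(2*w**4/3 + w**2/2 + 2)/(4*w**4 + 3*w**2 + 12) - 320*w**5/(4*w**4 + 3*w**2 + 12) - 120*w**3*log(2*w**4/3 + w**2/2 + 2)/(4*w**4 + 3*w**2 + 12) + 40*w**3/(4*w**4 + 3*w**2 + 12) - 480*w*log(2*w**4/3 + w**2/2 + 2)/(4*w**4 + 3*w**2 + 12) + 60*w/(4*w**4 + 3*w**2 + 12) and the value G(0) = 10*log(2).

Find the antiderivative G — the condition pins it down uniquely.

G(w) = -10*(2*w**2 - 1)*log(2*w**4/3 + w**2/2 + 2)

Recognize the product-rule pattern: G'(w) = u'v + uv' with u = 10 - 20*w**2, v = log(2*w**4/3 + w**2/2 + 2), so integration by parts undoes it.
A general antiderivative is -5*(4*w**2 - 2)*log(2*w**4/3 + w**2/2 + 2) + C.
The condition gives C = 10*log(2) - (10*log(2)) = 0.
So G(w) = -10*(2*w**2 - 1)*log(2*w**4/3 + w**2/2 + 2).
Check: d/dw[-10*(2*w**2 - 1)*log(2*w**4/3 + w**2/2 + 2)] = (-160*w**5*log(2*w**4/3 + w**2/2 + 2) - 320*w**5 - 120*w**3*log(2*w**4/3 + w**2/2 + 2) + 40*w**3 - 480*w*log(2*w**4/3 + w**2/2 + 2) + 60*w)/(4*w**4 + 3*w**2 + 12), which equals G'(w).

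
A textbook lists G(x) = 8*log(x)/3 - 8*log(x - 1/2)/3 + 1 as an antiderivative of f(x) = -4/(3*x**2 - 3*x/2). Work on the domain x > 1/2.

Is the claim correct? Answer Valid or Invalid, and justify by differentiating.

d/dx[G] = -8/(6*x**2 - 3*x)
This equals f(x) exactly, so the claim holds.

Valid - differentiating G returns exactly f.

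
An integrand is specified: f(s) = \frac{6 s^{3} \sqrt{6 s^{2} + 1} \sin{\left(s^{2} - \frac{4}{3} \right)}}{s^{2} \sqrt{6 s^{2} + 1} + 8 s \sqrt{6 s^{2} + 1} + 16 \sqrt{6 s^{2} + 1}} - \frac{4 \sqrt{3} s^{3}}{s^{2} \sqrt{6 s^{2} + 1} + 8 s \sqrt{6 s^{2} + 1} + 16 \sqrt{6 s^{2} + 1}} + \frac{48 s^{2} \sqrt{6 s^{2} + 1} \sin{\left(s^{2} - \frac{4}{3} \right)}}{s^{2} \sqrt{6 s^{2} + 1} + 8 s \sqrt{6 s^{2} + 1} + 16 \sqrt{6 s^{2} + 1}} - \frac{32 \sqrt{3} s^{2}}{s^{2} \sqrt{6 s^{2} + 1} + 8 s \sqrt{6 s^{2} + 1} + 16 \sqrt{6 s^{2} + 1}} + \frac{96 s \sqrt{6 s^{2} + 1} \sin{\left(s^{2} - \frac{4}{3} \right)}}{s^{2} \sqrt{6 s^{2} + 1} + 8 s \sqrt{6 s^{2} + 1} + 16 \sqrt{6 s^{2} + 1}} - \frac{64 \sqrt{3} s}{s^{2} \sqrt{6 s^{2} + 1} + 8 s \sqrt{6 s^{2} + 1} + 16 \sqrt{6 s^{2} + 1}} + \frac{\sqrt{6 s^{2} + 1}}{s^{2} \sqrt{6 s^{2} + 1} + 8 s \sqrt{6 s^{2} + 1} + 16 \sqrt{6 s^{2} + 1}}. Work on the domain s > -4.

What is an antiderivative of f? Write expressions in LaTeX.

Integrate term by term and add the pieces.
Check: d/ds[- 2 \sqrt{2 s^{2} + \frac{1}{3}} - 3 \cos{\left(s^{2} - \frac{4}{3} \right)} - \frac{1}{s + 4}] = \frac{6 s^{3} \sqrt{6 s^{2} + 1} \sin{\left(s^{2} - \frac{4}{3} \right)} - 4 \sqrt{3} s^{3} + 48 s^{2} \sqrt{6 s^{2} + 1} \sin{\left(s^{2} - \frac{4}{3} \right)} - 32 \sqrt{3} s^{2} + 96 s \sqrt{6 s^{2} + 1} \sin{\left(s^{2} - \frac{4}{3} \right)} - 64 \sqrt{3} s + \sqrt{6 s^{2} + 1}}{s^{2} \sqrt{6 s^{2} + 1} + 8 s \sqrt{6 s^{2} + 1} + 16 \sqrt{6 s^{2} + 1}}, which equals f(s).

An antiderivative is F(s) = - 2 \sqrt{2 s^{2} + \frac{1}{3}} - 3 \cos{\left(s^{2} - \frac{4}{3} \right)} - \frac{1}{s + 4}.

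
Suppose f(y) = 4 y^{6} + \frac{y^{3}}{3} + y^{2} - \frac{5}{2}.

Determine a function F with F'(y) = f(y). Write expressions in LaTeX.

An antiderivative is F(y) = \frac{y \left(48 y^{6} + 7 y^{3} + 28 y^{2} - 210\right)}{84}.

The integrand splits into summands that can be handled one at a time.
Check: d/dy[\frac{y \left(48 y^{6} + 7 y^{3} + 28 y^{2} - 210\right)}{84}] = 4 y^{6} + \frac{y^{3}}{3} + y^{2} - \frac{5}{2} = f(y).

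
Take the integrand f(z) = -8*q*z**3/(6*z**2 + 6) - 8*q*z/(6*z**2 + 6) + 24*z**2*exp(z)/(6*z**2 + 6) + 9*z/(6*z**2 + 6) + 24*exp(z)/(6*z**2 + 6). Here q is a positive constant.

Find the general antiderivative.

F(z) = -2*q*z**2/3 + 4*exp(z) + 3*log(z**2/2 + 1/2)/4 + C

The integrand splits into summands that can be handled one at a time.
Check: d/dz[-2*q*z**2/3 + 4*exp(z) + 3*log(z**2/2 + 1/2)/4] = (-8*q*z**3 - 8*q*z + 24*z**2*exp(z) + 9*z + 24*exp(z))/(6*z**2 + 6), which equals f(z).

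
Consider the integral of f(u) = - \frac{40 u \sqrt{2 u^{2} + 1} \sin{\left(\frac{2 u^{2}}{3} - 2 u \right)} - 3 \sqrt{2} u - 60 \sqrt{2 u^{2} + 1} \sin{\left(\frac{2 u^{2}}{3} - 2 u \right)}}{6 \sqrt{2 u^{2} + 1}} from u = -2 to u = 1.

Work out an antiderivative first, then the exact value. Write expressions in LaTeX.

A candidate is checked by its d/du: the result must match f(u).
F(u) = \frac{\sqrt{2} \sqrt{2 u^{2} + 1} + 20 \cos{\left(\frac{2 u^{2}}{3} - 2 u \right)}}{4} is an antiderivative of f.
Check: d/du[\frac{\sqrt{2} \sqrt{2 u^{2} + 1} + 20 \cos{\left(\frac{2 u^{2}}{3} - 2 u \right)}}{4}] = \frac{- 40 u \sqrt{2 u^{2} + 1} \sin{\left(\frac{2 u^{2}}{3} - 2 u \right)} + 3 \sqrt{2} u + 60 \sqrt{2 u^{2} + 1} \sin{\left(\frac{2 u^{2}}{3} - 2 u \right)}}{6 \sqrt{2 u^{2} + 1}}, which equals f(u).
F(1) = \frac{\sqrt{6}}{4} + 5 \cos{\left(\frac{4}{3} \right)}; F(-2) = \frac{3 \sqrt{2}}{4} + 5 \cos{\left(\frac{20}{3} \right)}.
Integral = F(1) - F(-2) = - 5 \cos{\left(\frac{20}{3} \right)} - \frac{3 \sqrt{2}}{4} + \frac{\sqrt{6}}{4} + 5 \cos{\left(\frac{4}{3} \right)}.

Antiderivative: F(u) = \frac{\sqrt{2} \sqrt{2 u^{2} + 1} + 20 \cos{\left(\frac{2 u^{2}}{3} - 2 u \right)}}{4}; value = - 5 \cos{\left(\frac{20}{3} \right)} - \frac{3 \sqrt{2}}{4} + \frac{\sqrt{6}}{4} + 5 \cos{\left(\frac{4}{3} \right)}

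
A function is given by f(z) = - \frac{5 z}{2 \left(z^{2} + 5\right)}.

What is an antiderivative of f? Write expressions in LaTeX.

An antiderivative is F(z) = - \frac{5 \log{\left(z^{2} + 5 \right)}}{4}.

f matches the chain-rule pattern g'(h)*h' with inner function h(z) = z^{2} + 5; substituting u = h(z) collapses the integral.
Check: d/dz[- \frac{5 \log{\left(z^{2} + 5 \right)}}{4}] = - \frac{5 z}{2 z^{2} + 10}, which equals f(z).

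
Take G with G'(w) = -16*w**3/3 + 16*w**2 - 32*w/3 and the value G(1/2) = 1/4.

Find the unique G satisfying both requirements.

G'(w) matches the chain-rule pattern g'(h)*h' with inner function h(w) = -w**2 + 2*w; substituting u = h(w) collapses the integral.
A general antiderivative is -4*(-w**2 + 2*w)**2/3 + C.
The condition gives C = 1/4 - (-3/4) = 1.
So G(w) = -(2*w**2 - 6*w + 3)*(2*w**2 - 2*w - 1)/3.
Check: d/dw[-(2*w**2 - 6*w + 3)*(2*w**2 - 2*w - 1)/3] = -16*w**3/3 + 16*w**2 - 32*w/3 = G'(w).

G(w) = -(2*w**2 - 6*w + 3)*(2*w**2 - 2*w - 1)/3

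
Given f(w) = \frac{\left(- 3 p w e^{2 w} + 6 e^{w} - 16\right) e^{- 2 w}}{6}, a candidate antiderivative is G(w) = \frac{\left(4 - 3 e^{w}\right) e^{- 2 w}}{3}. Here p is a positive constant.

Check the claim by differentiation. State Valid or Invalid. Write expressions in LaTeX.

d/dw[G] = \frac{\left(3 e^{w} - 8\right) e^{- 2 w}}{3}
d/dw[G] - f(w) = \frac{p w}{2} != 0.

Invalid: d/dw[G] - f = \frac{p w}{2}, which is not 0.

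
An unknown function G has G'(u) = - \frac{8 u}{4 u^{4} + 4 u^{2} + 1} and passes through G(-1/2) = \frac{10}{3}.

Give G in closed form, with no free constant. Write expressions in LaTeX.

The substitution w = 2 u^{2} + 1 works: G'(u) is exactly (dG/dw)*(dw/du) for that inner function.
A general antiderivative is \frac{2}{2 u^{2} + 1} + C.
The condition gives C = \frac{10}{3} - (\frac{4}{3}) = 2.
So G(u) = \frac{4 \left(u^{2} + 1\right)}{2 u^{2} + 1}.
Check: d/du[\frac{4 \left(u^{2} + 1\right)}{2 u^{2} + 1}] = - \frac{8 u}{4 u^{4} + 4 u^{2} + 1} = G'(u).

G(u) = \frac{4 \left(u^{2} + 1\right)}{2 u^{2} + 1}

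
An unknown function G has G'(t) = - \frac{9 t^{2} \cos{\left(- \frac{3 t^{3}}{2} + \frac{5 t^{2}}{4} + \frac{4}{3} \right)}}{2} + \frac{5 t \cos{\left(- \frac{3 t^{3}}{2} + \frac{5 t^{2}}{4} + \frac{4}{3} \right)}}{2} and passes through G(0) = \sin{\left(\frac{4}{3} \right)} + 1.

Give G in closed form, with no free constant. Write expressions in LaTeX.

The substitution u = - \frac{3 t^{3}}{2} + \frac{5 t^{2}}{4} + \frac{4}{3} works: G'(t) is exactly (dG/du)*(du/dt) for that inner function.
A general antiderivative is \sin{\left(- \frac{3 t^{3}}{2} + \frac{5 t^{2}}{4} + \frac{4}{3} \right)} + C.
The condition gives C = \sin{\left(\frac{4}{3} \right)} + 1 - (\sin{\left(\frac{4}{3} \right)}) = 1.
So G(t) = \sin{\left(- \frac{3 t^{3}}{2} + \frac{5 t^{2}}{4} + \frac{4}{3} \right)} + 1.
Check: d/dt[\sin{\left(- \frac{3 t^{3}}{2} + \frac{5 t^{2}}{4} + \frac{4}{3} \right)} + 1] = - \frac{9 t^{2} \cos{\left(- \frac{3 t^{3}}{2} + \frac{5 t^{2}}{4} + \frac{4}{3} \right)}}{2} + \frac{5 t \cos{\left(- \frac{3 t^{3}}{2} + \frac{5 t^{2}}{4} + \frac{4}{3} \right)}}{2} = G'(t).

G(t) = \sin{\left(- \frac{3 t^{3}}{2} + \frac{5 t^{2}}{4} + \frac{4}{3} \right)} + 1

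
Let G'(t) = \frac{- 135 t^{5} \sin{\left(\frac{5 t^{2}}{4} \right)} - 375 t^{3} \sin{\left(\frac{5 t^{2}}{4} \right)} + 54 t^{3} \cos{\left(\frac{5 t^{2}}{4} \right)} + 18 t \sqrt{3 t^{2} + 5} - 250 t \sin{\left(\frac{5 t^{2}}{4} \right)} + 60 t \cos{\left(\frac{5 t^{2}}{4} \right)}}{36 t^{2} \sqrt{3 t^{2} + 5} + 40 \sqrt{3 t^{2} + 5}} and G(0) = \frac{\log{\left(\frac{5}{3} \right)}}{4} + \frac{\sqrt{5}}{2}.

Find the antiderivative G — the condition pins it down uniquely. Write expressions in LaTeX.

G(t) = \frac{2 \sqrt{3 t^{2} + 5} \cos{\left(\frac{5 t^{2}}{4} \right)} + \log{\left(\frac{3 t^{2}}{2} + \frac{5}{3} \right)}}{4}

Check a candidate G(t) by differentiating: d/dt[G] must match the given G'(t).
A general antiderivative is \frac{\sqrt{3 t^{2} + 5} \cos{\left(\frac{5 t^{2}}{4} \right)}}{2} + \frac{\log{\left(\frac{3 t^{2}}{2} + \frac{5}{3} \right)}}{4} + C.
The condition gives C = \frac{\log{\left(\frac{5}{3} \right)}}{4} + \frac{\sqrt{5}}{2} - (\frac{\log{\left(\frac{5}{3} \right)}}{4} + \frac{\sqrt{5}}{2}) = 0.
So G(t) = \frac{2 \sqrt{3 t^{2} + 5} \cos{\left(\frac{5 t^{2}}{4} \right)} + \log{\left(\frac{3 t^{2}}{2} + \frac{5}{3} \right)}}{4}.
Check: d/dt[\frac{2 \sqrt{3 t^{2} + 5} \cos{\left(\frac{5 t^{2}}{4} \right)} + \log{\left(\frac{3 t^{2}}{2} + \frac{5}{3} \right)}}{4}] = \frac{- 135 t^{5} \sin{\left(\frac{5 t^{2}}{4} \right)} - 375 t^{3} \sin{\left(\frac{5 t^{2}}{4} \right)} + 54 t^{3} \cos{\left(\frac{5 t^{2}}{4} \right)} + 18 t \sqrt{3 t^{2} + 5} - 250 t \sin{\left(\frac{5 t^{2}}{4} \right)} + 60 t \cos{\left(\frac{5 t^{2}}{4} \right)}}{36 t^{2} \sqrt{3 t^{2} + 5} + 40 \sqrt{3 t^{2} + 5}} = G'(t).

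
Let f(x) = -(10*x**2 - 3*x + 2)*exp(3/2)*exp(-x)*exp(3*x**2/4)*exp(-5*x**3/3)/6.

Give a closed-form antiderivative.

f matches the chain-rule pattern g'(h)*h' with inner function h(x) = -5*x**3/3 + 3*x**2/4 - x + 3/2; substituting u = h(x) collapses the integral.
Check: d/dx[exp(3/2)*exp(-x)*exp(3*x**2/4)*exp(-5*x**3/3)/3] = (-10*x**2*exp(3/2)*exp(3*x**2/4) + 3*x*exp(3/2)*exp(3*x**2/4) - 2*exp(3/2)*exp(3*x**2/4))*exp(-x)*exp(-5*x**3/3)/6, which equals f(x).

An antiderivative is F(x) = exp(3/2)*exp(-x)*exp(3*x**2/4)*exp(-5*x**3/3)/3.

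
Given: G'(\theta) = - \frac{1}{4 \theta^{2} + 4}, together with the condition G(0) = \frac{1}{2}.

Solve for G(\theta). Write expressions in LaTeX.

G(\theta) = \frac{1}{2} - \frac{\operatorname{atan}{\left(\theta \right)}}{4}

Any candidate G(\theta) must reproduce the stated G'(\theta) exactly.
A general antiderivative is - \frac{\operatorname{atan}{\left(\theta \right)}}{4} + C.
The condition gives C = \frac{1}{2} - (0) = \frac{1}{2}.
So G(\theta) = \frac{1}{2} - \frac{\operatorname{atan}{\left(\theta \right)}}{4}.
Check: d/d\theta[\frac{1}{2} - \frac{\operatorname{atan}{\left(\theta \right)}}{4}] = - \frac{1}{4 \theta^{2} + 4} = G'(\theta).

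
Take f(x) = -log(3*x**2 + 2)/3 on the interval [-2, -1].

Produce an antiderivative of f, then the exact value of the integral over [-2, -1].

Check any antiderivative F(x) by computing F'(x) and comparing it with f(x).
F(x) = -(3*x*log(3*x**2 + 2) - 6*x + 2*sqrt(6)*atan(sqrt(6)*x/2))/9 is an antiderivative of f.
Check: d/dx[-(3*x*log(3*x**2 + 2) - 6*x + 2*sqrt(6)*atan(sqrt(6)*x/2))/9] = -log(3*x**2 + 2)/3 = f(x).
F(-1) = -2/3 + 2*sqrt(6)*atan(sqrt(6)/2)/9 + log(5)/3; F(-2) = -4/3 + 2*sqrt(6)*atan(sqrt(6))/9 + 2*log(14)/3.
Integral = F(-1) - F(-2) = -2*log(14)/3 - 2*sqrt(6)*atan(sqrt(6))/9 + 2*sqrt(6)*atan(sqrt(6)/2)/9 + log(5)/3 + 2/3.

Antiderivative: F(x) = -(3*x*log(3*x**2 + 2) - 6*x + 2*sqrt(6)*atan(sqrt(6)*x/2))/9; value = -2*log(14)/3 - 2*sqrt(6)*atan(sqrt(6))/9 + 2*sqrt(6)*atan(sqrt(6)/2)/9 + log(5)/3 + 2/3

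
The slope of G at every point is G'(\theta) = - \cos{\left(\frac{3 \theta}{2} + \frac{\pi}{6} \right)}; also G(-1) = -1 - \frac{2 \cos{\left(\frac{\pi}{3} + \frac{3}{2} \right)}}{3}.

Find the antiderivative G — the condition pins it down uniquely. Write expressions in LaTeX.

The proposed G(\theta) is checked by its d/d\theta: the result must match the given G'(\theta).
A general antiderivative is - \frac{2 \sin{\left(\frac{3 \theta}{2} + \frac{\pi}{6} \right)}}{3} + C.
The condition gives C = -1 - \frac{2 \cos{\left(\frac{\pi}{3} + \frac{3}{2} \right)}}{3} - (- \frac{2 \cos{\left(\frac{\pi}{3} + \frac{3}{2} \right)}}{3}) = -1.
So G(\theta) = - \frac{2 \sin{\left(\frac{3 \theta}{2} + \frac{\pi}{6} \right)}}{3} - 1.
Check: d/d\theta[- \frac{2 \sin{\left(\frac{3 \theta}{2} + \frac{\pi}{6} \right)}}{3} - 1] = - \cos{\left(\frac{3 \theta}{2} + \frac{\pi}{6} \right)} = G'(\theta).

G(\theta) = - \frac{2 \sin{\left(\frac{3 \theta}{2} + \frac{\pi}{6} \right)}}{3} - 1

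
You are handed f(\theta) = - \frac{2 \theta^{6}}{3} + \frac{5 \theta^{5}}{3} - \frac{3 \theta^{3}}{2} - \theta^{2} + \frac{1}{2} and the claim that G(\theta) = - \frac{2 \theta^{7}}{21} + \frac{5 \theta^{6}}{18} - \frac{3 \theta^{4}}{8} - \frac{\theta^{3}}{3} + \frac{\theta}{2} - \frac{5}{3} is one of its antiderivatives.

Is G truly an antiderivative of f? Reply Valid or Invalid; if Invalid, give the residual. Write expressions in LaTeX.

Valid - the claim checks out under differentiation.

d/d\theta[G] = - \frac{2 \theta^{6}}{3} + \frac{5 \theta^{5}}{3} - \frac{3 \theta^{3}}{2} - \theta^{2} + \frac{1}{2}
This equals f(\theta) exactly, so the claim holds.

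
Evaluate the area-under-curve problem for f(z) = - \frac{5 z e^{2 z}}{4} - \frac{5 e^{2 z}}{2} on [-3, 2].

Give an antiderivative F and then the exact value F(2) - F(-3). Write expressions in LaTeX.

f has the shape u'v + uv' for u = - \frac{5 z}{8} - \frac{15}{16} and v = e^{2 z} — it is the derivative of the product u*v.
F(z) = \frac{5 \left(- 2 z - 3\right) e^{2 z}}{16} is an antiderivative of f.
Check: d/dz[\frac{5 \left(- 2 z - 3\right) e^{2 z}}{16}] = - \frac{5 z e^{2 z}}{4} - \frac{5 e^{2 z}}{2} = f(z).
F(2) = - \frac{35 e^{4}}{16}; F(-3) = \frac{15}{16 e^{6}}.
Integral = F(2) - F(-3) = - \frac{35 e^{4}}{16} - \frac{15}{16 e^{6}}.

Antiderivative: F(z) = \frac{5 \left(- 2 z - 3\right) e^{2 z}}{16}; value = - \frac{35 e^{4}}{16} - \frac{15}{16 e^{6}}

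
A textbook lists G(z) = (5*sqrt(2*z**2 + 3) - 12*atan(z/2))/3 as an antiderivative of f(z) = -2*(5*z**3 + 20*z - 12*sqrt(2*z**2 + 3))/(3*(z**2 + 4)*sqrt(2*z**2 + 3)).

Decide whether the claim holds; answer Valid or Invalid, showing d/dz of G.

d/dz[G] = (10*z**3 + 40*z - 24*sqrt(2*z**2 + 3))/(3*z**2*sqrt(2*z**2 + 3) + 12*sqrt(2*z**2 + 3))
d/dz[G] - f(z) = (20*z**3*sqrt(2*z**2 + 3) - 96*z**2 + 80*z*sqrt(2*z**2 + 3) - 144)/(6*z**4 + 33*z**2 + 36) != 0.

Invalid: d/dz[G] - f = (20*z**3*sqrt(2*z**2 + 3) - 96*z**2 + 80*z*sqrt(2*z**2 + 3) - 144)/(6*z**4 + 33*z**2 + 36), which is not 0.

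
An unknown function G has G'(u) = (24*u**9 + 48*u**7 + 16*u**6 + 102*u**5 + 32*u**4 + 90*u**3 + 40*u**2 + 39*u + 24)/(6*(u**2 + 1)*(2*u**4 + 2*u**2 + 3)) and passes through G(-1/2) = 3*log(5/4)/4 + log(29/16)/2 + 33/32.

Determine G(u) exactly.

G(u) = (6*u**4 + 16*u + 9*log(u**2 + 1) + 6*log(u**4 + u**2 + 3/2) + 20)/12

A candidate passes only if d/du[G] lands on the given G'(u) exactly.
A general antiderivative is u**4/2 + 4*u/3 + 3*log(u**2 + 1)/4 + log(u**4 + u**2 + 3/2)/2 + 5/3 + C.
The condition gives C = 3*log(5/4)/4 + log(29/16)/2 + 33/32 - (3*log(5/4)/4 + log(29/16)/2 + 33/32) = 0.
So G(u) = (6*u**4 + 16*u + 9*log(u**2 + 1) + 6*log(u**4 + u**2 + 3/2) + 20)/12.
Check: d/du[(6*u**4 + 16*u + 9*log(u**2 + 1) + 6*log(u**4 + u**2 + 3/2) + 20)/12] = (24*u**9 + 48*u**7 + 16*u**6 + 102*u**5 + 32*u**4 + 90*u**3 + 40*u**2 + 39*u + 24)/(12*u**6 + 24*u**4 + 30*u**2 + 18), which equals G'(u).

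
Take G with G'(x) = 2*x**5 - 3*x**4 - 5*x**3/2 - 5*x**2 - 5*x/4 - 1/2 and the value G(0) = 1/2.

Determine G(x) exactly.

G(x) = x**6/3 - 3*x**5/5 - 5*x**4/8 - 5*x**3/3 - 5*x**2/8 - x/2 + 1/2

Integrate term by term and add the pieces.
A general antiderivative is x**6/3 - 3*x**5/5 - 5*x**4/8 - 5*x**3/3 - 5*x**2/8 - x/2 + C.
The condition gives C = 1/2 - (0) = 1/2.
So G(x) = x**6/3 - 3*x**5/5 - 5*x**4/8 - 5*x**3/3 - 5*x**2/8 - x/2 + 1/2.
Check: d/dx[x**6/3 - 3*x**5/5 - 5*x**4/8 - 5*x**3/3 - 5*x**2/8 - x/2 + 1/2] = 2*x**5 - 3*x**4 - 5*x**3/2 - 5*x**2 - 5*x/4 - 1/2 = G'(x).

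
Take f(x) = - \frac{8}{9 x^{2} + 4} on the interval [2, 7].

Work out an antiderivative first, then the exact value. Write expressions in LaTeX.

Antiderivative: F(x) = - \frac{4 \operatorname{atan}{\left(\frac{3 x}{2} \right)}}{3}; value = - \frac{4 \operatorname{atan}{\left(\frac{21}{2} \right)}}{3} + \frac{4 \operatorname{atan}{\left(3 \right)}}{3}

A first test for any F(x): its x-derivative must equal f(x) identically.
F(x) = - \frac{4 \operatorname{atan}{\left(\frac{3 x}{2} \right)}}{3} is an antiderivative of f.
Check: d/dx[- \frac{4 \operatorname{atan}{\left(\frac{3 x}{2} \right)}}{3}] = - \frac{8}{9 x^{2} + 4} = f(x).
F(7) = - \frac{4 \operatorname{atan}{\left(\frac{21}{2} \right)}}{3}; F(2) = - \frac{4 \operatorname{atan}{\left(3 \right)}}{3}.
Integral = F(7) - F(2) = - \frac{4 \operatorname{atan}{\left(\frac{21}{2} \right)}}{3} + \frac{4 \operatorname{atan}{\left(3 \right)}}{3}.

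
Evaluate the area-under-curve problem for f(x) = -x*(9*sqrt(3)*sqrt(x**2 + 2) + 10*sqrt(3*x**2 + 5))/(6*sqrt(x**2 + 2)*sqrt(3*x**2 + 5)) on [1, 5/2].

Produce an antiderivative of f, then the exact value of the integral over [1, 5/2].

Antiderivative: F(x) = (-10*sqrt(x**2 + 2) - 3*sqrt(3)*sqrt(3*x**2 + 5))/6; value = -5*sqrt(33)/6 - sqrt(285)/4 + sqrt(6) + 5*sqrt(3)/3

Any candidate F(x) must reproduce f(x) exactly when differentiated.
F(x) = (-10*sqrt(x**2 + 2) - 3*sqrt(3)*sqrt(3*x**2 + 5))/6 is an antiderivative of f.
Check: d/dx[(-10*sqrt(x**2 + 2) - 3*sqrt(3)*sqrt(3*x**2 + 5))/6] = (-9*sqrt(3)*x*sqrt(x**2 + 2) - 10*x*sqrt(3*x**2 + 5))/(6*sqrt(x**2 + 2)*sqrt(3*x**2 + 5)), which equals f(x).
F(5/2) = -5*sqrt(33)/6 - sqrt(285)/4; F(1) = -5*sqrt(3)/3 - sqrt(6).
Integral = F(5/2) - F(1) = -5*sqrt(33)/6 - sqrt(285)/4 + sqrt(6) + 5*sqrt(3)/3.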